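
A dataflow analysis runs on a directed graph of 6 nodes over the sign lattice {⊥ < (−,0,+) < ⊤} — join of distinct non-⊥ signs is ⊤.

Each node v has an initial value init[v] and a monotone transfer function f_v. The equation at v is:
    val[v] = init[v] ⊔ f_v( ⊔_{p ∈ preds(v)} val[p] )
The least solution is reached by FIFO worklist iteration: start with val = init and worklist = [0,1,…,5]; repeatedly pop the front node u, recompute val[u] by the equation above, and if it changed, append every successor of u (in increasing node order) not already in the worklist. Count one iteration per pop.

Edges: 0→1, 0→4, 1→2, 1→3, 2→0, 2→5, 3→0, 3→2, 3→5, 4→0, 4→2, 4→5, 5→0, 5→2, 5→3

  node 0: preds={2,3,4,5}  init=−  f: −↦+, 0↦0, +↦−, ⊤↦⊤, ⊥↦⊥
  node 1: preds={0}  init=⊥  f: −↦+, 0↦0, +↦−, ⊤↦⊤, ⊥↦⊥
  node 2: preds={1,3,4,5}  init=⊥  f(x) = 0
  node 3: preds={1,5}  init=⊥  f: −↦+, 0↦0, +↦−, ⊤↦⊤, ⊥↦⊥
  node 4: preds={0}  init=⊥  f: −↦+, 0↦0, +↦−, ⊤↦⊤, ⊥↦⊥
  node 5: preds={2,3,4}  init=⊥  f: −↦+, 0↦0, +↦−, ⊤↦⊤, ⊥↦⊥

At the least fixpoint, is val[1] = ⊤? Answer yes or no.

Worklist (15 pops):
  #1 pop 0: in=⊥ → − (no change)
  #2 pop 1: in=− → + (was ⊥); enqueue []
  #3 pop 2: in=+ → 0 (was ⊥); enqueue [0]
  #4 pop 3: in=+ → − (was ⊥); enqueue [2]
  #5 pop 4: in=− → + (was ⊥); enqueue []
  #6 pop 5: in=⊤ → ⊤ (was ⊥); enqueue [3]
  #7 pop 0: in=⊤ → ⊤ (was −); enqueue [1,4]
  #8 pop 2: in=⊤ → 0 (no change)
  #9 pop 3: in=⊤ → ⊤ (was −); enqueue [0,2,5]
  #10 pop 1: in=⊤ → ⊤ (was +); enqueue [3]
  #11 pop 4: in=⊤ → ⊤ (was +); enqueue []
  #12 pop 0: in=⊤ → ⊤ (no change)
  #13 pop 2: in=⊤ → 0 (no change)
  #14 pop 5: in=⊤ → ⊤ (no change)
  #15 pop 3: in=⊤ → ⊤ (no change)

Fixpoint:
  val[0] = ⊤
  val[1] = ⊤
  val[2] = 0
  val[3] = ⊤
  val[4] = ⊤
  val[5] = ⊤

yes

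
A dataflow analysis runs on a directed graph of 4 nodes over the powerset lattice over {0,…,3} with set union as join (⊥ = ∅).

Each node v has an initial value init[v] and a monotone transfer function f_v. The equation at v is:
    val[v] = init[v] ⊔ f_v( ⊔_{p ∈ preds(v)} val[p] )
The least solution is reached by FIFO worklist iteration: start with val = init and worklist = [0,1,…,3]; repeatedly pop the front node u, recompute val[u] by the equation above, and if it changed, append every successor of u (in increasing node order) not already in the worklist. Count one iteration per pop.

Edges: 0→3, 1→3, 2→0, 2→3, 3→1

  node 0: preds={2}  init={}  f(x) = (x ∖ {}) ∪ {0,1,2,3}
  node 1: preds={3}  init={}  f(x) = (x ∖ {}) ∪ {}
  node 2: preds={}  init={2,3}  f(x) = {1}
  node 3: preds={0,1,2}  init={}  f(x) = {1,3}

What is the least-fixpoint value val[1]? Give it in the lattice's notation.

Iteration log — 7 steps:
  step 1. node 0  ⊔preds={2,3}  new={0,1,2,3}  old={}  +wl: 
  step 2. node 1  ⊔preds={}  new={}  stable
  step 3. node 2  ⊔preds={}  new={1,2,3}  old={2,3}  +wl: 0
  step 4. node 3  ⊔preds={0,1,2,3}  new={1,3}  old={}  +wl: 1
  step 5. node 0  ⊔preds={1,2,3}  new={0,1,2,3}  stable
  step 6. node 1  ⊔preds={1,3}  new={1,3}  old={}  +wl: 3
  step 7. node 3  ⊔preds={0,1,2,3}  new={1,3}  stable

Least fixpoint reached:
  node 0: {0,1,2,3}
  node 1: {1,3}
  node 2: {1,2,3}
  node 3: {1,3}

{1,3}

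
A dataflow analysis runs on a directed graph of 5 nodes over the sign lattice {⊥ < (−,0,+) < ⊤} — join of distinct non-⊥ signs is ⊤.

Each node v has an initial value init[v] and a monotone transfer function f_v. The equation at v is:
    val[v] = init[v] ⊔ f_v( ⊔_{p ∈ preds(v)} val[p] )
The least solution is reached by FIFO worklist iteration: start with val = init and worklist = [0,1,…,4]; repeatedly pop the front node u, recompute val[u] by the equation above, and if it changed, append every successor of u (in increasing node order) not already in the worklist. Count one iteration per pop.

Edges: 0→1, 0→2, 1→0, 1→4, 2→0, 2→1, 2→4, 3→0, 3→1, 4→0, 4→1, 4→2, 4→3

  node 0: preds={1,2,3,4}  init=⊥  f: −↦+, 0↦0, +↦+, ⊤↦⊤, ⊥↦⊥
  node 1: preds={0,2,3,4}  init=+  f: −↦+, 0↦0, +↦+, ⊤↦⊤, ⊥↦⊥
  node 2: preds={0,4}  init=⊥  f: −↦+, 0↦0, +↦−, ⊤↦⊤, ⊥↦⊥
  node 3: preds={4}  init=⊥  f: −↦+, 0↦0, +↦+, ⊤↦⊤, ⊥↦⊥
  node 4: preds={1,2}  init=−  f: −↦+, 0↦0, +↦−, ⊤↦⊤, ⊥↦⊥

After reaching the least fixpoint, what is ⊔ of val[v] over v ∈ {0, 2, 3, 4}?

Trace (11 dequeues):
  [1] u=0 | in ⊤ | out ⊤ | prev ⊥ | push {}
  [2] u=1 | in ⊤ | out ⊤ | prev + | push {0}
  [3] u=2 | in ⊤ | out ⊤ | prev ⊥ | push {1}
  [4] u=3 | in − | out + | prev ⊥ | push {}
  [5] u=4 | in ⊤ | out ⊤ | prev − | push {2,3}
  [6] u=0 | in ⊤ | out ⊤ | ==
  [7] u=1 | in ⊤ | out ⊤ | ==
  [8] u=2 | in ⊤ | out ⊤ | ==
  [9] u=3 | in ⊤ | out ⊤ | prev + | push {0,1}
  [10] u=0 | in ⊤ | out ⊤ | ==
  [11] u=1 | in ⊤ | out ⊤ | ==

Converged values:
  [0] ⊤
  [1] ⊤
  [2] ⊤
  [3] ⊤
  [4] ⊤

⊤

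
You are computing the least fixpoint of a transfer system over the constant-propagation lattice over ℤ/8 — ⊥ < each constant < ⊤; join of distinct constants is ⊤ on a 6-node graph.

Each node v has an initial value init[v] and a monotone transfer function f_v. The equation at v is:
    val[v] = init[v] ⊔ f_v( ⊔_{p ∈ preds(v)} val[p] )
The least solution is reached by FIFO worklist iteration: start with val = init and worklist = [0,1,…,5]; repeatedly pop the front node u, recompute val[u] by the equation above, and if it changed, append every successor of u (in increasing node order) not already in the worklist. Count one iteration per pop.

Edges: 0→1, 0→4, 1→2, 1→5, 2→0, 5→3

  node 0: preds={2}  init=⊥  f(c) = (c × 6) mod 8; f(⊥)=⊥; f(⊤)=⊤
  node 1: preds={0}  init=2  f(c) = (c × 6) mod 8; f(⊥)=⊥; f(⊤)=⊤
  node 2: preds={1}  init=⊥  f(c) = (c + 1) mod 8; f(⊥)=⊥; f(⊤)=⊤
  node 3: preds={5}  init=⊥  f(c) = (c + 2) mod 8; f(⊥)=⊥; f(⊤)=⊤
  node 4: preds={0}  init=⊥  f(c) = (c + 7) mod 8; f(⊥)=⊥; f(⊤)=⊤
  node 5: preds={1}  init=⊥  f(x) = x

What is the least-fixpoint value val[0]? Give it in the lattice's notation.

Trace (16 dequeues):
  [1] u=0 | in ⊥ | out ⊥ | ==
  [2] u=1 | in ⊥ | out 2 | ==
  [3] u=2 | in 2 | out 3 | prev ⊥ | push {0}
  [4] u=3 | in ⊥ | out ⊥ | ==
  [5] u=4 | in ⊥ | out ⊥ | ==
  [6] u=5 | in 2 | out 2 | prev ⊥ | push {3}
  [7] u=0 | in 3 | out 2 | prev ⊥ | push {1,4}
  [8] u=3 | in 2 | out 4 | prev ⊥ | push {}
  [9] u=1 | in 2 | out ⊤ | prev 2 | push {2,5}
  [10] u=4 | in 2 | out 1 | prev ⊥ | push {}
  [11] u=2 | in ⊤ | out ⊤ | prev 3 | push {0}
  [12] u=5 | in ⊤ | out ⊤ | prev 2 | push {3}
  [13] u=0 | in ⊤ | out ⊤ | prev 2 | push {1,4}
  [14] u=3 | in ⊤ | out ⊤ | prev 4 | push {}
  [15] u=1 | in ⊤ | out ⊤ | ==
  [16] u=4 | in ⊤ | out ⊤ | prev 1 | push {}

Converged values:
  [0] ⊤
  [1] ⊤
  [2] ⊤
  [3] ⊤
  [4] ⊤
  [5] ⊤

⊤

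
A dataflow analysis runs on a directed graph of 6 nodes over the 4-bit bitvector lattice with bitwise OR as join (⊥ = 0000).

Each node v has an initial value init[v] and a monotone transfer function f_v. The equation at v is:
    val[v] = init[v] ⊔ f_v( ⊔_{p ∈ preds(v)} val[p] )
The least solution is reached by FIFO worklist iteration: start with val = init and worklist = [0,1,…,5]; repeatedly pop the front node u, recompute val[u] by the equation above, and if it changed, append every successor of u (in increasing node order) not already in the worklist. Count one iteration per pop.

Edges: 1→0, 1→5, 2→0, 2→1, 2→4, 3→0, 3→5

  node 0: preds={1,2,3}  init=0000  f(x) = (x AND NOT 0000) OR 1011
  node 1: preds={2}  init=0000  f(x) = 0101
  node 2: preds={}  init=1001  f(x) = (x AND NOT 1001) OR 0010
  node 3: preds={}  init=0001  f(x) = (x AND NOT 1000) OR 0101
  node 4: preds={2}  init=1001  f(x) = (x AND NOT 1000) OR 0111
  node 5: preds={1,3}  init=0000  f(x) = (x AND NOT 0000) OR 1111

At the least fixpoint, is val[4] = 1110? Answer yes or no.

no

Iteration log — 8 steps:
  step 1. node 0  ⊔preds=1001  new=1011  old=0000  +wl: 
  step 2. node 1  ⊔preds=1001  new=0101  old=0000  +wl: 0
  step 3. node 2  ⊔preds=0000  new=1011  old=1001  +wl: 1
  step 4. node 3  ⊔preds=0000  new=0101  old=0001  +wl: 
  step 5. node 4  ⊔preds=1011  new=1111  old=1001  +wl: 
  step 6. node 5  ⊔preds=0101  new=1111  old=0000  +wl: 
  step 7. node 0  ⊔preds=1111  new=1111  old=1011  +wl: 
  step 8. node 1  ⊔preds=1011  new=0101  stable

Least fixpoint reached:
  node 0: 1111
  node 1: 0101
  node 2: 1011
  node 3: 0101
  node 4: 1111
  node 5: 1111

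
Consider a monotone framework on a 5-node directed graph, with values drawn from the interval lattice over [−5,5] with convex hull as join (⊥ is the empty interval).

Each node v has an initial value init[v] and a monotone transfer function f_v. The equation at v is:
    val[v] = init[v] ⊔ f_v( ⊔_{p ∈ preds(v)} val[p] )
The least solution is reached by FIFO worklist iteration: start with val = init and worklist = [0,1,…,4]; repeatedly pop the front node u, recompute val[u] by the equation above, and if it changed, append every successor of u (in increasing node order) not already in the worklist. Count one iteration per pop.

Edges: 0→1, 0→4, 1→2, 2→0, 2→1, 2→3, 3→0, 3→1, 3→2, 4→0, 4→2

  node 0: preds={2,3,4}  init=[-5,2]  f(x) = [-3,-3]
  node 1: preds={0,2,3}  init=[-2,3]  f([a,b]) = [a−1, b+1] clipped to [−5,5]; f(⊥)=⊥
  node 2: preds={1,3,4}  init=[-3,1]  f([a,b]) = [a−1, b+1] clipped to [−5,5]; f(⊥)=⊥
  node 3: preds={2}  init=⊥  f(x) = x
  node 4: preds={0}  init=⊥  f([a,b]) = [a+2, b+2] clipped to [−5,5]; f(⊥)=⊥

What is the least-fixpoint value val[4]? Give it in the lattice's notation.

Worklist (14 pops):
  #1 pop 0: in=[-3,1] → [-5,2] (no change)
  #2 pop 1: in=[-5,2] → [-5,3] (was [-2,3]); enqueue []
  #3 pop 2: in=[-5,3] → [-5,4] (was [-3,1]); enqueue [0,1]
  #4 pop 3: in=[-5,4] → [-5,4] (was ⊥); enqueue [2]
  #5 pop 4: in=[-5,2] → [-3,4] (was ⊥); enqueue []
  #6 pop 0: in=[-5,4] → [-5,2] (no change)
  #7 pop 1: in=[-5,4] → [-5,5] (was [-5,3]); enqueue []
  #8 pop 2: in=[-5,5] → [-5,5] (was [-5,4]); enqueue [0,1,3]
  #9 pop 0: in=[-5,5] → [-5,2] (no change)
  #10 pop 1: in=[-5,5] → [-5,5] (no change)
  #11 pop 3: in=[-5,5] → [-5,5] (was [-5,4]); enqueue [0,1,2]
  #12 pop 0: in=[-5,5] → [-5,2] (no change)
  #13 pop 1: in=[-5,5] → [-5,5] (no change)
  #14 pop 2: in=[-5,5] → [-5,5] (no change)

Fixpoint:
  val[0] = [-5,2]
  val[1] = [-5,5]
  val[2] = [-5,5]
  val[3] = [-5,5]
  val[4] = [-3,4]

[-3,4]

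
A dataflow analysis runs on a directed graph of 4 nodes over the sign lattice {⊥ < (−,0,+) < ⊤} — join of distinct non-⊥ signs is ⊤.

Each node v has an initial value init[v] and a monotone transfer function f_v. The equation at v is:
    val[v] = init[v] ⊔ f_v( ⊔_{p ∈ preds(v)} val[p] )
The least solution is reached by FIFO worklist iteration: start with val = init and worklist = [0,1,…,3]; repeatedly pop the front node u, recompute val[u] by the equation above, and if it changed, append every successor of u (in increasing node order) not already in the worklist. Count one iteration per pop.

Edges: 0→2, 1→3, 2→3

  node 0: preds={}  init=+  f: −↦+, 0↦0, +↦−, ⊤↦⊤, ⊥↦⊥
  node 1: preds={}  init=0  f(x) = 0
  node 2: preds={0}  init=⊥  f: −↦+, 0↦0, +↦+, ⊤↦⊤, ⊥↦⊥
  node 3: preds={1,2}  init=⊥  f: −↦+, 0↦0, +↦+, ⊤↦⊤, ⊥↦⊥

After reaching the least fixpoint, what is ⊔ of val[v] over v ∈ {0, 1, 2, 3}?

Trace (4 dequeues):
  [1] u=0 | in ⊥ | out + | ==
  [2] u=1 | in ⊥ | out 0 | ==
  [3] u=2 | in + | out + | prev ⊥ | push {}
  [4] u=3 | in ⊤ | out ⊤ | prev ⊥ | push {}

Converged values:
  [0] +
  [1] 0
  [2] +
  [3] ⊤

⊤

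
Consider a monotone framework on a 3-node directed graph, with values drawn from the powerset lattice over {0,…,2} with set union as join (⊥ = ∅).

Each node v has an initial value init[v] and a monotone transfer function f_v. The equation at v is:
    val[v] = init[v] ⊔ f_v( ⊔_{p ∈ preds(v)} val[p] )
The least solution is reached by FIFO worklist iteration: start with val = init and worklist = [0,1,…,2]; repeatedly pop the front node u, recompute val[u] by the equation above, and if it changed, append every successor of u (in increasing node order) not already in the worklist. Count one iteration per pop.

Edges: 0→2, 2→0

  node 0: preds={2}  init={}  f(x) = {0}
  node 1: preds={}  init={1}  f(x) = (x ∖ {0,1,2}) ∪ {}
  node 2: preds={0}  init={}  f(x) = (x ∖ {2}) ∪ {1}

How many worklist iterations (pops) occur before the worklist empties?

Worklist (4 pops):
  #1 pop 0: in={} → {0} (was {}); enqueue []
  #2 pop 1: in={} → {1} (no change)
  #3 pop 2: in={0} → {0,1} (was {}); enqueue [0]
  #4 pop 0: in={0,1} → {0} (no change)

Fixpoint:
  val[0] = {0}
  val[1] = {1}
  val[2] = {0,1}

4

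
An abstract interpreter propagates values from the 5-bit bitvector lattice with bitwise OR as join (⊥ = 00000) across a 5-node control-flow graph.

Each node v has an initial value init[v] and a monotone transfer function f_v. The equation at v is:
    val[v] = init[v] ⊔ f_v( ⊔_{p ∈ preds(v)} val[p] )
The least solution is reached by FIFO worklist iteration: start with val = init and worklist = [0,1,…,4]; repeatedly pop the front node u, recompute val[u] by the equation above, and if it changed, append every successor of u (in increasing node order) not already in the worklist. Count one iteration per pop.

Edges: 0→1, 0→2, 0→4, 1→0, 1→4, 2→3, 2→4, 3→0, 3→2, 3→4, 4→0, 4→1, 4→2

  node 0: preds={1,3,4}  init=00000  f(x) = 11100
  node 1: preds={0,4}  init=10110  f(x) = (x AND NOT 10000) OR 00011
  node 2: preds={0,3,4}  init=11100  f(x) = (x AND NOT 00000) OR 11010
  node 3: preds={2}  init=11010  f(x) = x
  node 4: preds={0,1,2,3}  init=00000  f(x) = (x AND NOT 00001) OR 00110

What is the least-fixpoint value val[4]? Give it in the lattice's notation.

Iteration log — 8 steps:
  step 1. node 0  ⊔preds=11110  new=11100  old=00000  +wl: 
  step 2. node 1  ⊔preds=11100  new=11111  old=10110  +wl: 0
  step 3. node 2  ⊔preds=11110  new=11110  old=11100  +wl: 
  step 4. node 3  ⊔preds=11110  new=11110  old=11010  +wl: 2
  step 5. node 4  ⊔preds=11111  new=11110  old=00000  +wl: 1
  step 6. node 0  ⊔preds=11111  new=11100  stable
  step 7. node 2  ⊔preds=11110  new=11110  stable
  step 8. node 1  ⊔preds=11110  new=11111  stable

Least fixpoint reached:
  node 0: 11100
  node 1: 11111
  node 2: 11110
  node 3: 11110
  node 4: 11110

11110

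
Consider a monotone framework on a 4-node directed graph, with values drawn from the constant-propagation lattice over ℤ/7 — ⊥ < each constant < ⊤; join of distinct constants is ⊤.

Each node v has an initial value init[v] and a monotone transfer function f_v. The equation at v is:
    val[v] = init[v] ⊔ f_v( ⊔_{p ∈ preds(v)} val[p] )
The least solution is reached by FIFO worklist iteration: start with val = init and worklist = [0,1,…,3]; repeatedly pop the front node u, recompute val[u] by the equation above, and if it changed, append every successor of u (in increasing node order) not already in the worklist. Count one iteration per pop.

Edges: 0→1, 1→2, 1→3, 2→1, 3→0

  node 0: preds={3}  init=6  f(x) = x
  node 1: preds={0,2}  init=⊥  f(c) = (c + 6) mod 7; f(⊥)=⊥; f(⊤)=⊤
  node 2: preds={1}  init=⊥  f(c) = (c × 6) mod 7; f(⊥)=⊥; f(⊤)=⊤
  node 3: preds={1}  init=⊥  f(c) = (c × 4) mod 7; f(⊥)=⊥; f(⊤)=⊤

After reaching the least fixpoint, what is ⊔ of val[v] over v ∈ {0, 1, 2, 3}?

⊤

Trace (11 dequeues):
  [1] u=0 | in ⊥ | out 6 | ==
  [2] u=1 | in 6 | out 5 | prev ⊥ | push {}
  [3] u=2 | in 5 | out 2 | prev ⊥ | push {1}
  [4] u=3 | in 5 | out 6 | prev ⊥ | push {0}
  [5] u=1 | in ⊤ | out ⊤ | prev 5 | push {2,3}
  [6] u=0 | in 6 | out 6 | ==
  [7] u=2 | in ⊤ | out ⊤ | prev 2 | push {1}
  [8] u=3 | in ⊤ | out ⊤ | prev 6 | push {0}
  [9] u=1 | in ⊤ | out ⊤ | ==
  [10] u=0 | in ⊤ | out ⊤ | prev 6 | push {1}
  [11] u=1 | in ⊤ | out ⊤ | ==

Converged values:
  [0] ⊤
  [1] ⊤
  [2] ⊤
  [3] ⊤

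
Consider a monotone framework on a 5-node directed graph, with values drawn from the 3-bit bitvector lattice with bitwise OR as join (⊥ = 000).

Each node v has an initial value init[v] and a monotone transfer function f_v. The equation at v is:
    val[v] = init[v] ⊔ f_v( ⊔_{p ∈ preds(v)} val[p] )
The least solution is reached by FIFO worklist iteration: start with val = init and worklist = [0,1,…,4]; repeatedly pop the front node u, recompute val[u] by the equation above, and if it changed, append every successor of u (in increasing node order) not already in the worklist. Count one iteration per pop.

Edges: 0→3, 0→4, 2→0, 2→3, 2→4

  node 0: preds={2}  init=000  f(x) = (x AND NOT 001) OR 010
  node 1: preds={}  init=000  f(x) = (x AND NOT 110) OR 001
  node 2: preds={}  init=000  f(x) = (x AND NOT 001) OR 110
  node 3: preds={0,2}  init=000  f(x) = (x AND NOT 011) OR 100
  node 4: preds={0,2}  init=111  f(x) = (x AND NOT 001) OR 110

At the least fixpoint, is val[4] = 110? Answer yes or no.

no

Iteration log — 8 steps:
  step 1. node 0  ⊔preds=000  new=010  old=000  +wl: 
  step 2. node 1  ⊔preds=000  new=001  old=000  +wl: 
  step 3. node 2  ⊔preds=000  new=110  old=000  +wl: 0
  step 4. node 3  ⊔preds=110  new=100  old=000  +wl: 
  step 5. node 4  ⊔preds=110  new=111  stable
  step 6. node 0  ⊔preds=110  new=110  old=010  +wl: 3,4
  step 7. node 3  ⊔preds=110  new=100  stable
  step 8. node 4  ⊔preds=110  new=111  stable

Least fixpoint reached:
  node 0: 110
  node 1: 001
  node 2: 110
  node 3: 100
  node 4: 111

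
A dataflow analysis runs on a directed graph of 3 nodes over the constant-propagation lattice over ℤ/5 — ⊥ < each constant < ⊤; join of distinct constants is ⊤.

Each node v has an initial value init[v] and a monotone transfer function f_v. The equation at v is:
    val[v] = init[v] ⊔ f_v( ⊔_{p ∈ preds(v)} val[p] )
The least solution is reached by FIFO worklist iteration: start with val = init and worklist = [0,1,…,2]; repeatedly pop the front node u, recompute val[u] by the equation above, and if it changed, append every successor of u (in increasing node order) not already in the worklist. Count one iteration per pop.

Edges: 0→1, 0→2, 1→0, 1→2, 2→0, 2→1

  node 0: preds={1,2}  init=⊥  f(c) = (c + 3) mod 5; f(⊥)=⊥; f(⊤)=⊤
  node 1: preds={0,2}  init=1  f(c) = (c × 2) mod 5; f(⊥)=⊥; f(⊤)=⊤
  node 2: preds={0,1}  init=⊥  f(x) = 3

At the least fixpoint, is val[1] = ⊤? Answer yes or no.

Iteration log — 6 steps:
  step 1. node 0  ⊔preds=1  new=4  old=⊥  +wl: 
  step 2. node 1  ⊔preds=4  new=⊤  old=1  +wl: 0
  step 3. node 2  ⊔preds=⊤  new=3  old=⊥  +wl: 1
  step 4. node 0  ⊔preds=⊤  new=⊤  old=4  +wl: 2
  step 5. node 1  ⊔preds=⊤  new=⊤  stable
  step 6. node 2  ⊔preds=⊤  new=3  stable

Least fixpoint reached:
  node 0: ⊤
  node 1: ⊤
  node 2: 3

yes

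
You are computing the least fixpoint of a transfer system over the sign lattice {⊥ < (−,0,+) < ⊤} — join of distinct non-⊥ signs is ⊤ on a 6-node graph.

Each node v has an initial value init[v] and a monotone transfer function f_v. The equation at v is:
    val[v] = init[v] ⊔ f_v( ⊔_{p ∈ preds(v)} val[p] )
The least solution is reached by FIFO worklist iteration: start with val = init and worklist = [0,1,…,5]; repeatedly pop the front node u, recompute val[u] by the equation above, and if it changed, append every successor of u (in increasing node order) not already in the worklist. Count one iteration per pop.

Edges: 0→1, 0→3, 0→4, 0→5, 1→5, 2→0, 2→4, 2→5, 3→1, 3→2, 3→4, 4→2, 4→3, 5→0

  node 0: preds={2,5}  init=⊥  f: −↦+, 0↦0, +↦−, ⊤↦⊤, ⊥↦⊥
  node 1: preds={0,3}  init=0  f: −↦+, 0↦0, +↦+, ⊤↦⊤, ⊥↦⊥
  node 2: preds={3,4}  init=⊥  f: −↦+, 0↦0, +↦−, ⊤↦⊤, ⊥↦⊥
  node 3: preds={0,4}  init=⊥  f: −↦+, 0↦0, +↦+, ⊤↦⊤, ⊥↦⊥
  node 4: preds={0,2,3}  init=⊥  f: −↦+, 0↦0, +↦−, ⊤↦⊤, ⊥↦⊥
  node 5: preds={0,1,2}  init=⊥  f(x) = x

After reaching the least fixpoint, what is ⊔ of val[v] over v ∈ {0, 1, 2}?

0

Worklist (17 pops):
  #1 pop 0: in=⊥ → ⊥ (no change)
  #2 pop 1: in=⊥ → 0 (no change)
  #3 pop 2: in=⊥ → ⊥ (no change)
  #4 pop 3: in=⊥ → ⊥ (no change)
  #5 pop 4: in=⊥ → ⊥ (no change)
  #6 pop 5: in=0 → 0 (was ⊥); enqueue [0]
  #7 pop 0: in=0 → 0 (was ⊥); enqueue [1,3,4,5]
  #8 pop 1: in=0 → 0 (no change)
  #9 pop 3: in=0 → 0 (was ⊥); enqueue [1,2]
  #10 pop 4: in=0 → 0 (was ⊥); enqueue [3]
  #11 pop 5: in=0 → 0 (no change)
  #12 pop 1: in=0 → 0 (no change)
  #13 pop 2: in=0 → 0 (was ⊥); enqueue [0,4,5]
  #14 pop 3: in=0 → 0 (no change)
  #15 pop 0: in=0 → 0 (no change)
  #16 pop 4: in=0 → 0 (no change)
  #17 pop 5: in=0 → 0 (no change)

Fixpoint:
  val[0] = 0
  val[1] = 0
  val[2] = 0
  val[3] = 0
  val[4] = 0
  val[5] = 0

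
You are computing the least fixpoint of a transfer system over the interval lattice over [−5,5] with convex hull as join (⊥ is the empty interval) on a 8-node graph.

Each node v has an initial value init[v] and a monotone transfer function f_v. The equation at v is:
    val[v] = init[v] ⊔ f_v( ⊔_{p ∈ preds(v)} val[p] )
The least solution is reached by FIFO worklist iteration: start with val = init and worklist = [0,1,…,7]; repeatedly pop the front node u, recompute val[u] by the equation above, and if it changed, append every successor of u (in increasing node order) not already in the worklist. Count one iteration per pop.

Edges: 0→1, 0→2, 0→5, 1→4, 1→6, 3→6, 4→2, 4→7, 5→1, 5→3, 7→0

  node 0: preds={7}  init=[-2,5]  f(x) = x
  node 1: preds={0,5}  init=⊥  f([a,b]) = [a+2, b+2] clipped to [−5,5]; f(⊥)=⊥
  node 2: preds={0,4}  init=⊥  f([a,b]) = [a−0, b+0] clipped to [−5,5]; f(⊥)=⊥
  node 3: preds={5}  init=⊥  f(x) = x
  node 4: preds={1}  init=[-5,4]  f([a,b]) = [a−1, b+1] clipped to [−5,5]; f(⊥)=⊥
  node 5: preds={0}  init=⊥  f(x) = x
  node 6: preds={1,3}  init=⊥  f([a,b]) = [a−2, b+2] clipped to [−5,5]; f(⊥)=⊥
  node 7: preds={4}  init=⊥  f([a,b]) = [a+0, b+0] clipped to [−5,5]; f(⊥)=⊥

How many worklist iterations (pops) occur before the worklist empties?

21

Worklist (21 pops):
  #1 pop 0: in=⊥ → [-2,5] (no change)
  #2 pop 1: in=[-2,5] → [0,5] (was ⊥); enqueue []
  #3 pop 2: in=[-5,5] → [-5,5] (was ⊥); enqueue []
  #4 pop 3: in=⊥ → ⊥ (no change)
  #5 pop 4: in=[0,5] → [-5,5] (was [-5,4]); enqueue [2]
  #6 pop 5: in=[-2,5] → [-2,5] (was ⊥); enqueue [1,3]
  #7 pop 6: in=[0,5] → [-2,5] (was ⊥); enqueue []
  #8 pop 7: in=[-5,5] → [-5,5] (was ⊥); enqueue [0]
  #9 pop 2: in=[-5,5] → [-5,5] (no change)
  #10 pop 1: in=[-2,5] → [0,5] (no change)
  #11 pop 3: in=[-2,5] → [-2,5] (was ⊥); enqueue [6]
  #12 pop 0: in=[-5,5] → [-5,5] (was [-2,5]); enqueue [1,2,5]
  #13 pop 6: in=[-2,5] → [-4,5] (was [-2,5]); enqueue []
  #14 pop 1: in=[-5,5] → [-3,5] (was [0,5]); enqueue [4,6]
  #15 pop 2: in=[-5,5] → [-5,5] (no change)
  #16 pop 5: in=[-5,5] → [-5,5] (was [-2,5]); enqueue [1,3]
  #17 pop 4: in=[-3,5] → [-5,5] (no change)
  #18 pop 6: in=[-3,5] → [-5,5] (was [-4,5]); enqueue []
  #19 pop 1: in=[-5,5] → [-3,5] (no change)
  #20 pop 3: in=[-5,5] → [-5,5] (was [-2,5]); enqueue [6]
  #21 pop 6: in=[-5,5] → [-5,5] (no change)

Fixpoint:
  val[0] = [-5,5]
  val[1] = [-3,5]
  val[2] = [-5,5]
  val[3] = [-5,5]
  val[4] = [-5,5]
  val[5] = [-5,5]
  val[6] = [-5,5]
  val[7] = [-5,5]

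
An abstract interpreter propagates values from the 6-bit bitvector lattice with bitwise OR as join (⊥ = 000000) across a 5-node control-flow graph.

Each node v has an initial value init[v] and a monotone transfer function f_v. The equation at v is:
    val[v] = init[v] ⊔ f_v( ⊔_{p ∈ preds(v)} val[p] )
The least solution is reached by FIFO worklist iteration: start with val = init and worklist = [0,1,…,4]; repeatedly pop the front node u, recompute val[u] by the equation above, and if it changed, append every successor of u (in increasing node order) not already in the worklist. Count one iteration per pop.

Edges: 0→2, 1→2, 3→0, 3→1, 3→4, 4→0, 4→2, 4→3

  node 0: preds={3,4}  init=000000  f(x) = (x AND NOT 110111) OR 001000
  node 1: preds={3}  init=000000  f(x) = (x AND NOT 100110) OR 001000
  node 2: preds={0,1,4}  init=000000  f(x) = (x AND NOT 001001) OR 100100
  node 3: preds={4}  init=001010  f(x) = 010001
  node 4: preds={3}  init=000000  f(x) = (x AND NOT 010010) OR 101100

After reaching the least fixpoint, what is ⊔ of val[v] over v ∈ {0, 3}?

Trace (9 dequeues):
  [1] u=0 | in 001010 | out 001000 | prev 000000 | push {}
  [2] u=1 | in 001010 | out 001000 | prev 000000 | push {}
  [3] u=2 | in 001000 | out 100100 | prev 000000 | push {}
  [4] u=3 | in 000000 | out 011011 | prev 001010 | push {0,1}
  [5] u=4 | in 011011 | out 101101 | prev 000000 | push {2,3}
  [6] u=0 | in 111111 | out 001000 | ==
  [7] u=1 | in 011011 | out 011001 | prev 001000 | push {}
  [8] u=2 | in 111101 | out 110100 | prev 100100 | push {}
  [9] u=3 | in 101101 | out 011011 | ==

Converged values:
  [0] 001000
  [1] 011001
  [2] 110100
  [3] 011011
  [4] 101101

011011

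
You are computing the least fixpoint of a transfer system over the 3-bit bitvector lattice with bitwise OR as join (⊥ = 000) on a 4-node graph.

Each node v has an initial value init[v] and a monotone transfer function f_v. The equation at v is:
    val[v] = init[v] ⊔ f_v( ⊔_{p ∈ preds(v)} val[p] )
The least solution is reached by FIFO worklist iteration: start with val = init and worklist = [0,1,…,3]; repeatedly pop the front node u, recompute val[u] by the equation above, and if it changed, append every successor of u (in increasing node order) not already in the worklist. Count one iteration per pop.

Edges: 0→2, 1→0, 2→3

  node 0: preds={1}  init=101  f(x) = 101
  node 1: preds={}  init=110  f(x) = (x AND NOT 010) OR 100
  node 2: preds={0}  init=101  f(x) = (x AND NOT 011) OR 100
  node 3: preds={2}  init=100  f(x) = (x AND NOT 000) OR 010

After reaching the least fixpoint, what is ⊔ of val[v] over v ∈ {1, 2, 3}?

111

Worklist (4 pops):
  #1 pop 0: in=110 → 101 (no change)
  #2 pop 1: in=000 → 110 (no change)
  #3 pop 2: in=101 → 101 (no change)
  #4 pop 3: in=101 → 111 (was 100); enqueue []

Fixpoint:
  val[0] = 101
  val[1] = 110
  val[2] = 101
  val[3] = 111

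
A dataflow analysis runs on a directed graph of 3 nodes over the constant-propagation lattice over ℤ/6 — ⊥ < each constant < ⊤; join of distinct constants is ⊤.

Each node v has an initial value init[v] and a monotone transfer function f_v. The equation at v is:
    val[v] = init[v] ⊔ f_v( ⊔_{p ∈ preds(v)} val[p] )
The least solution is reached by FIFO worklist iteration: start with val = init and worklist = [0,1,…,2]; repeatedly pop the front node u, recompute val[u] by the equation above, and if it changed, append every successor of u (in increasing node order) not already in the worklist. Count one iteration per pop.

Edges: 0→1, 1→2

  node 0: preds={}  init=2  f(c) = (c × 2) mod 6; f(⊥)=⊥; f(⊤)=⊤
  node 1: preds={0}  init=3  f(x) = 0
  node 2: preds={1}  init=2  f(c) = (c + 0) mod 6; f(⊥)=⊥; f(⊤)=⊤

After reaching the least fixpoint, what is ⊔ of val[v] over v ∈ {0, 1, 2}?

⊤

Worklist (3 pops):
  #1 pop 0: in=⊥ → 2 (no change)
  #2 pop 1: in=2 → ⊤ (was 3); enqueue []
  #3 pop 2: in=⊤ → ⊤ (was 2); enqueue []

Fixpoint:
  val[0] = 2
  val[1] = ⊤
  val[2] = ⊤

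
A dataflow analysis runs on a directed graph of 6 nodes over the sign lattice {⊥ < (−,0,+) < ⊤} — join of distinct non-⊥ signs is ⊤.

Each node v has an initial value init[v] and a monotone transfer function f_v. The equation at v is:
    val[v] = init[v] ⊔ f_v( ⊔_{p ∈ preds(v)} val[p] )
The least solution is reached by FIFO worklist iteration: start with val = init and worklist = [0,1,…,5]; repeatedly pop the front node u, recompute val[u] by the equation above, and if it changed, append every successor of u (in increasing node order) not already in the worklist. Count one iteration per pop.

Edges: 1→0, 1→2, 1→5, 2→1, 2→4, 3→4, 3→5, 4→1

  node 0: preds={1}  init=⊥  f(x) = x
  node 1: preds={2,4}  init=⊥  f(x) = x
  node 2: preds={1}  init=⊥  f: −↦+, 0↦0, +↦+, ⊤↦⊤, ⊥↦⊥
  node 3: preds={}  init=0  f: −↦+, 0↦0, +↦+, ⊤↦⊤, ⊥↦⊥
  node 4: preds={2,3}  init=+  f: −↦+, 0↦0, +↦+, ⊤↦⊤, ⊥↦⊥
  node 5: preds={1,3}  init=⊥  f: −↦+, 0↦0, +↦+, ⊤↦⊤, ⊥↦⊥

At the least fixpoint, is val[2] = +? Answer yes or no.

Iteration log — 13 steps:
  step 1. node 0  ⊔preds=⊥  new=⊥  stable
  step 2. node 1  ⊔preds=+  new=+  old=⊥  +wl: 0
  step 3. node 2  ⊔preds=+  new=+  old=⊥  +wl: 1
  step 4. node 3  ⊔preds=⊥  new=0  stable
  step 5. node 4  ⊔preds=⊤  new=⊤  old=+  +wl: 
  step 6. node 5  ⊔preds=⊤  new=⊤  old=⊥  +wl: 
  step 7. node 0  ⊔preds=+  new=+  old=⊥  +wl: 
  step 8. node 1  ⊔preds=⊤  new=⊤  old=+  +wl: 0,2,5
  step 9. node 0  ⊔preds=⊤  new=⊤  old=+  +wl: 
  step 10. node 2  ⊔preds=⊤  new=⊤  old=+  +wl: 1,4
  step 11. node 5  ⊔preds=⊤  new=⊤  stable
  step 12. node 1  ⊔preds=⊤  new=⊤  stable
  step 13. node 4  ⊔preds=⊤  new=⊤  stable

Least fixpoint reached:
  node 0: ⊤
  node 1: ⊤
  node 2: ⊤
  node 3: 0
  node 4: ⊤
  node 5: ⊤

no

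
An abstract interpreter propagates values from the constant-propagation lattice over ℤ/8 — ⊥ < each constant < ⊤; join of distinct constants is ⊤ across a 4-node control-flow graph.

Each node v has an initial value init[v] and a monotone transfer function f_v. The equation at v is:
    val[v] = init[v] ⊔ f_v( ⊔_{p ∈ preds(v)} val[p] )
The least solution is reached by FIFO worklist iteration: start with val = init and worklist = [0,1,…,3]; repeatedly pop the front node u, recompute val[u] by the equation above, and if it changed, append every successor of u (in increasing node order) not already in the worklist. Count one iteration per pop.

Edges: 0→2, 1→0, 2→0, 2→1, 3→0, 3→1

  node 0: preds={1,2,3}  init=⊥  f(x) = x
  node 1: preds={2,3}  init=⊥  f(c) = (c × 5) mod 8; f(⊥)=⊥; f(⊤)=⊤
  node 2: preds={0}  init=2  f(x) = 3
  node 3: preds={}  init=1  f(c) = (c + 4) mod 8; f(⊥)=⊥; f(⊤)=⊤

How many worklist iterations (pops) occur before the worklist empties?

Trace (6 dequeues):
  [1] u=0 | in ⊤ | out ⊤ | prev ⊥ | push {}
  [2] u=1 | in ⊤ | out ⊤ | prev ⊥ | push {0}
  [3] u=2 | in ⊤ | out ⊤ | prev 2 | push {1}
  [4] u=3 | in ⊥ | out 1 | ==
  [5] u=0 | in ⊤ | out ⊤ | ==
  [6] u=1 | in ⊤ | out ⊤ | ==

Converged values:
  [0] ⊤
  [1] ⊤
  [2] ⊤
  [3] 1

6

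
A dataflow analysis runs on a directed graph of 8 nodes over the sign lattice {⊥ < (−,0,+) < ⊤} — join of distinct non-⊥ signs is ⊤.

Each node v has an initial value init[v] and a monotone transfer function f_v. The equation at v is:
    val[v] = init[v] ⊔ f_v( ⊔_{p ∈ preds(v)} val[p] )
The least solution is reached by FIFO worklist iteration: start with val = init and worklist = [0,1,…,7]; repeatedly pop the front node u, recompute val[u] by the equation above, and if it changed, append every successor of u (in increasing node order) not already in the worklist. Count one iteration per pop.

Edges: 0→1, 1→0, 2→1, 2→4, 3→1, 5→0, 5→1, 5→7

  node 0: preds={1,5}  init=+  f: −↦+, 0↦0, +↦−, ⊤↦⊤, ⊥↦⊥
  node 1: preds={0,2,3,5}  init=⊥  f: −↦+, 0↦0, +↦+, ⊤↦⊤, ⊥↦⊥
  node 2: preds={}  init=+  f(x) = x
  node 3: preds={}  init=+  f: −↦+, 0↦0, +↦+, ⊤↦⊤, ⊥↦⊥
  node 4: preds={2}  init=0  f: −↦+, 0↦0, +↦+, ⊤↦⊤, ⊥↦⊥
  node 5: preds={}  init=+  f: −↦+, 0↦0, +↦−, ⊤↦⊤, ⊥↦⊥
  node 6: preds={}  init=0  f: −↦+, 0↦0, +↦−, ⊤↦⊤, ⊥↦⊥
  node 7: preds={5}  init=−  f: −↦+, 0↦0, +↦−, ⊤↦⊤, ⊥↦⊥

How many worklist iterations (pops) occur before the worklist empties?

9

Trace (9 dequeues):
  [1] u=0 | in + | out ⊤ | prev + | push {}
  [2] u=1 | in ⊤ | out ⊤ | prev ⊥ | push {0}
  [3] u=2 | in ⊥ | out + | ==
  [4] u=3 | in ⊥ | out + | ==
  [5] u=4 | in + | out ⊤ | prev 0 | push {}
  [6] u=5 | in ⊥ | out + | ==
  [7] u=6 | in ⊥ | out 0 | ==
  [8] u=7 | in + | out − | ==
  [9] u=0 | in ⊤ | out ⊤ | ==

Converged values:
  [0] ⊤
  [1] ⊤
  [2] +
  [3] +
  [4] ⊤
  [5] +
  [6] 0
  [7] −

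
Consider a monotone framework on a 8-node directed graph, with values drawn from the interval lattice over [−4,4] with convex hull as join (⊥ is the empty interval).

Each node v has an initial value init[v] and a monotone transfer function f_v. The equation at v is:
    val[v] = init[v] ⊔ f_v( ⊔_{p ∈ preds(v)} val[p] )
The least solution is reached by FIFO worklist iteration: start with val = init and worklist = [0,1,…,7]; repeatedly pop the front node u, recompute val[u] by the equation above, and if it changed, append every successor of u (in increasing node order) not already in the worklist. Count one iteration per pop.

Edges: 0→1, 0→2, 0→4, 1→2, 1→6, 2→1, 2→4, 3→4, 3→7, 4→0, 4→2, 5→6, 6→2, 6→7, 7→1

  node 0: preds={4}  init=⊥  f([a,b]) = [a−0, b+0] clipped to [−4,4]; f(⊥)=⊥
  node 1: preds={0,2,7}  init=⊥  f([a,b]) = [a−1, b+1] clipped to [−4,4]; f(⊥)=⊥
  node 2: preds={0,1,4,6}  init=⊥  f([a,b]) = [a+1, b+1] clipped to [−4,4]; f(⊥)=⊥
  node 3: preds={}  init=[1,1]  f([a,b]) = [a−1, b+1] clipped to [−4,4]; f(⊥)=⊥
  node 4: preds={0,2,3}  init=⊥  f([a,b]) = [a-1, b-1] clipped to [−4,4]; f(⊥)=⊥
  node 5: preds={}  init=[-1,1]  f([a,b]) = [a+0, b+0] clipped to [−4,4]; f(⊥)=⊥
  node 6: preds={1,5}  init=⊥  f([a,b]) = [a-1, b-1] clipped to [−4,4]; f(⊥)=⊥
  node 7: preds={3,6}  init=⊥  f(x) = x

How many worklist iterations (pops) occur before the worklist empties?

Iteration log — 30 steps:
  step 1. node 0  ⊔preds=⊥  new=⊥  stable
  step 2. node 1  ⊔preds=⊥  new=⊥  stable
  step 3. node 2  ⊔preds=⊥  new=⊥  stable
  step 4. node 3  ⊔preds=⊥  new=[1,1]  stable
  step 5. node 4  ⊔preds=[1,1]  new=[0,0]  old=⊥  +wl: 0,2
  step 6. node 5  ⊔preds=⊥  new=[-1,1]  stable
  step 7. node 6  ⊔preds=[-1,1]  new=[-2,0]  old=⊥  +wl: 
  step 8. node 7  ⊔preds=[-2,1]  new=[-2,1]  old=⊥  +wl: 1
  step 9. node 0  ⊔preds=[0,0]  new=[0,0]  old=⊥  +wl: 4
  step 10. node 2  ⊔preds=[-2,0]  new=[-1,1]  old=⊥  +wl: 
  step 11. node 1  ⊔preds=[-2,1]  new=[-3,2]  old=⊥  +wl: 2,6
  step 12. node 4  ⊔preds=[-1,1]  new=[-2,0]  old=[0,0]  +wl: 0
  step 13. node 2  ⊔preds=[-3,2]  new=[-2,3]  old=[-1,1]  +wl: 1,4
  step 14. node 6  ⊔preds=[-3,2]  new=[-4,1]  old=[-2,0]  +wl: 2,7
  step 15. node 0  ⊔preds=[-2,0]  new=[-2,0]  old=[0,0]  +wl: 
  step 16. node 1  ⊔preds=[-2,3]  new=[-3,4]  old=[-3,2]  +wl: 6
  step 17. node 4  ⊔preds=[-2,3]  new=[-3,2]  old=[-2,0]  +wl: 0
  step 18. node 2  ⊔preds=[-4,4]  new=[-3,4]  old=[-2,3]  +wl: 1,4
  step 19. node 7  ⊔preds=[-4,1]  new=[-4,1]  old=[-2,1]  +wl: 
  step 20. node 6  ⊔preds=[-3,4]  new=[-4,3]  old=[-4,1]  +wl: 2,7
  step 21. node 0  ⊔preds=[-3,2]  new=[-3,2]  old=[-2,0]  +wl: 
  step 22. node 1  ⊔preds=[-4,4]  new=[-4,4]  old=[-3,4]  +wl: 6
  step 23. node 4  ⊔preds=[-3,4]  new=[-4,3]  old=[-3,2]  +wl: 0
  step 24. node 2  ⊔preds=[-4,4]  new=[-3,4]  stable
  step 25. node 7  ⊔preds=[-4,3]  new=[-4,3]  old=[-4,1]  +wl: 1
  step 26. node 6  ⊔preds=[-4,4]  new=[-4,3]  stable
  step 27. node 0  ⊔preds=[-4,3]  new=[-4,3]  old=[-3,2]  +wl: 2,4
  step 28. node 1  ⊔preds=[-4,4]  new=[-4,4]  stable
  step 29. node 2  ⊔preds=[-4,4]  new=[-3,4]  stable
  step 30. node 4  ⊔preds=[-4,4]  new=[-4,3]  stable

Least fixpoint reached:
  node 0: [-4,3]
  node 1: [-4,4]
  node 2: [-3,4]
  node 3: [1,1]
  node 4: [-4,3]
  node 5: [-1,1]
  node 6: [-4,3]
  node 7: [-4,3]

30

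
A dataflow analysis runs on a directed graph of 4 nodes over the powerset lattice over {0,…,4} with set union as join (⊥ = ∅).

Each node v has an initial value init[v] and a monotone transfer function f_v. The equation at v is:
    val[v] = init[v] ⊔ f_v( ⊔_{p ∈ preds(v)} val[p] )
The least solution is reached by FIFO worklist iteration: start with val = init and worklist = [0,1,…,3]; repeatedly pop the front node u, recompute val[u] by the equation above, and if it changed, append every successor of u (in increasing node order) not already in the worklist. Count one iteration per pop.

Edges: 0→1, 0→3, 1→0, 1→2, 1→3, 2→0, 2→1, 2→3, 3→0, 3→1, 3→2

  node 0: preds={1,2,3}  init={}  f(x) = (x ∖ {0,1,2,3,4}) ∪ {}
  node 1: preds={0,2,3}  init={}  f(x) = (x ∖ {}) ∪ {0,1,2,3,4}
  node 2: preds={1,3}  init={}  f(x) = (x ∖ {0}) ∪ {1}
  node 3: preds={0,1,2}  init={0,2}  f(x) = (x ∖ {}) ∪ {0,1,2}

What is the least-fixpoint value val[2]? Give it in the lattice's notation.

Trace (7 dequeues):
  [1] u=0 | in {0,2} | out {} | ==
  [2] u=1 | in {0,2} | out {0,1,2,3,4} | prev {} | push {0}
  [3] u=2 | in {0,1,2,3,4} | out {1,2,3,4} | prev {} | push {1}
  [4] u=3 | in {0,1,2,3,4} | out {0,1,2,3,4} | prev {0,2} | push {2}
  [5] u=0 | in {0,1,2,3,4} | out {} | ==
  [6] u=1 | in {0,1,2,3,4} | out {0,1,2,3,4} | ==
  [7] u=2 | in {0,1,2,3,4} | out {1,2,3,4} | ==

Converged values:
  [0] {}
  [1] {0,1,2,3,4}
  [2] {1,2,3,4}
  [3] {0,1,2,3,4}

{1,2,3,4}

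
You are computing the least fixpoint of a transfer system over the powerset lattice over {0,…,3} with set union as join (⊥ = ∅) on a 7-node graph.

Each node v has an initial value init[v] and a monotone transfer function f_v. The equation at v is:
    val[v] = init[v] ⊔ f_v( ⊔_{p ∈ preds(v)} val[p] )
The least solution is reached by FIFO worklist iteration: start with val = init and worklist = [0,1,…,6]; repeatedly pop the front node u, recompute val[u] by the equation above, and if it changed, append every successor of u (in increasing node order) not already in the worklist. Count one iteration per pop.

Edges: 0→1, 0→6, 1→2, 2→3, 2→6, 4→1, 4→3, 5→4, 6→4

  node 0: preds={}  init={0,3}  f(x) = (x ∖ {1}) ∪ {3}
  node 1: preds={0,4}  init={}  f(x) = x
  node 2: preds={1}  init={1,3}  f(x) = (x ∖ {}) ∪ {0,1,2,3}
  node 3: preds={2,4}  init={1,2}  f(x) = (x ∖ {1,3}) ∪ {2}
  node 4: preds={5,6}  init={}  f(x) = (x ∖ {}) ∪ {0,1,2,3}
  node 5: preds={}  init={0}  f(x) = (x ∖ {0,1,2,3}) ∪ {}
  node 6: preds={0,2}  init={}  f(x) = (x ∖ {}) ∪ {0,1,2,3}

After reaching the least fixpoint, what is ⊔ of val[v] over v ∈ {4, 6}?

Iteration log — 11 steps:
  step 1. node 0  ⊔preds={}  new={0,3}  stable
  step 2. node 1  ⊔preds={0,3}  new={0,3}  old={}  +wl: 
  step 3. node 2  ⊔preds={0,3}  new={0,1,2,3}  old={1,3}  +wl: 
  step 4. node 3  ⊔preds={0,1,2,3}  new={0,1,2}  old={1,2}  +wl: 
  step 5. node 4  ⊔preds={0}  new={0,1,2,3}  old={}  +wl: 1,3
  step 6. node 5  ⊔preds={}  new={0}  stable
  step 7. node 6  ⊔preds={0,1,2,3}  new={0,1,2,3}  old={}  +wl: 4
  step 8. node 1  ⊔preds={0,1,2,3}  new={0,1,2,3}  old={0,3}  +wl: 2
  step 9. node 3  ⊔preds={0,1,2,3}  new={0,1,2}  stable
  step 10. node 4  ⊔preds={0,1,2,3}  new={0,1,2,3}  stable
  step 11. node 2  ⊔preds={0,1,2,3}  new={0,1,2,3}  stable

Least fixpoint reached:
  node 0: {0,3}
  node 1: {0,1,2,3}
  node 2: {0,1,2,3}
  node 3: {0,1,2}
  node 4: {0,1,2,3}
  node 5: {0}
  node 6: {0,1,2,3}

{0,1,2,3}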